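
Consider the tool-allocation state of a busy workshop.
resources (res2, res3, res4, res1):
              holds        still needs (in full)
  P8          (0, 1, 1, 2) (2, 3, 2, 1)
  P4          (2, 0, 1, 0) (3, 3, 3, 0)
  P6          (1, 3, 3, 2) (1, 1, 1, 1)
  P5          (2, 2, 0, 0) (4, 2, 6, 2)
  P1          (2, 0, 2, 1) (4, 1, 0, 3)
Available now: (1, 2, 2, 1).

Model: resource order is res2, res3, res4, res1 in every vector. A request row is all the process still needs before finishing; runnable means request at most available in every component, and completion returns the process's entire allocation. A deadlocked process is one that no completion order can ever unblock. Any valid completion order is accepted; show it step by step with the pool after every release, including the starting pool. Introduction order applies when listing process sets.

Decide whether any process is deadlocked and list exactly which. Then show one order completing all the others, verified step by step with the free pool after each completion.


Deadlocked: P4, P5 and P1.
Key observation: even finishing P6, P8 leaves just (2, 6, 6, 5) free — too little res2 for any of the remaining processes.
One completion order for the rest: P6, P8. Verifying each step:
  pool = (1, 2, 2, 1)
  P6 needs (1, 1, 1, 1) <= (1, 2, 2, 1) -> finishes; pool += (1, 3, 3, 2) = (2, 5, 5, 3)
  P8 needs (2, 3, 2, 1) <= (2, 5, 5, 3) -> finishes; pool += (0, 1, 1, 2) = (2, 6, 6, 5)
None of the blocked processes ever fits:
  blocked: P4 wants (3, 3, 3, 0), pool (2, 6, 6, 5) — not enough res2
  blocked: P5 wants (4, 2, 6, 2), pool (2, 6, 6, 5) — not enough res2
  blocked: P1 wants (4, 1, 0, 3), pool (2, 6, 6, 5) — not enough res2


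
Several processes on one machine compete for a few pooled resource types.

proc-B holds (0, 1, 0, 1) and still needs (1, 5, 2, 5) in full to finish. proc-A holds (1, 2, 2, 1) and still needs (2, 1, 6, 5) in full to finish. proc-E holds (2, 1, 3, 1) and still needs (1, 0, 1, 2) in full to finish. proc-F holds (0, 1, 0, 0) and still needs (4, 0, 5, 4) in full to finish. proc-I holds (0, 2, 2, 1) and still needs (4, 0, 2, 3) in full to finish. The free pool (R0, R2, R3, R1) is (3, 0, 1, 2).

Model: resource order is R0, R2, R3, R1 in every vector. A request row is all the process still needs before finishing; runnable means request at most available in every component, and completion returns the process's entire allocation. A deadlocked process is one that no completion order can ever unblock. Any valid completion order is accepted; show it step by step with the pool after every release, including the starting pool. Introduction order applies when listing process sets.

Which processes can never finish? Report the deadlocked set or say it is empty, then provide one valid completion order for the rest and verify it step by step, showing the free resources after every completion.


The deadlocked set is proc-B and proc-A.
Key observation: the pool after proc-E, proc-I, proc-F is (5, 4, 6, 4); every surviving request exceeds it in R1, so progress ends there.
One completion order for the rest: proc-E, proc-I, proc-F. Step-by-step check:
  pool = (3, 0, 1, 2)
  proc-E: need (1, 0, 1, 2) fits (3, 0, 1, 2); releases (2, 1, 3, 1), pool now (5, 1, 4, 3)
  proc-I: need (4, 0, 2, 3) fits (5, 1, 4, 3); releases (0, 2, 2, 1), pool now (5, 3, 6, 4)
  proc-F: need (4, 0, 5, 4) fits (5, 3, 6, 4); releases (0, 1, 0, 0), pool now (5, 4, 6, 4)
None of the blocked processes ever fits:
  blocked: proc-B wants (1, 5, 2, 5), pool (5, 4, 6, 4) — not enough R2 and R1
  blocked: proc-A wants (2, 1, 6, 5), pool (5, 4, 6, 4) — not enough R1


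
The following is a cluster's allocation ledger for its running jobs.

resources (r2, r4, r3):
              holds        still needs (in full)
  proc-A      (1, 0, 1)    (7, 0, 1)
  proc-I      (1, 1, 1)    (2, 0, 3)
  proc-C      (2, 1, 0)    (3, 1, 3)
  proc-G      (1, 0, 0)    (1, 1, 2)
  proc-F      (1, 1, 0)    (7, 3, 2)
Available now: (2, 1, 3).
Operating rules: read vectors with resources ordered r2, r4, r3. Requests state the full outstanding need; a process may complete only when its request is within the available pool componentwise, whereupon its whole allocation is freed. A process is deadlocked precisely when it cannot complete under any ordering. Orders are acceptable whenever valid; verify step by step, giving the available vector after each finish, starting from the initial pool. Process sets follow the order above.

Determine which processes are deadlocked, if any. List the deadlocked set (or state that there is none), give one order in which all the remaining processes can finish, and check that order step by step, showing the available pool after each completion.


The deadlocked set is proc-A and proc-F.
Key observation: after proc-G, proc-C, proc-I complete, (6, 3, 4) is the best the pool ever gets, yet each leftover process wants more r2.
One completion order for the rest: proc-G, proc-C, proc-I. Step-by-step check:
  pool = (2, 1, 3)
  run proc-G (needs (1, 1, 2), free (2, 1, 3)); after release of (1, 0, 0) the pool is (3, 1, 3)
  run proc-C (needs (3, 1, 3), free (3, 1, 3)); after release of (2, 1, 0) the pool is (5, 2, 3)
  run proc-I (needs (2, 0, 3), free (5, 2, 3)); after release of (1, 1, 1) the pool is (6, 3, 4)
The stuck group stays short no matter what:
  proc-A cannot run: need (7, 0, 1) vs free (6, 3, 4) (insufficient r2)
  proc-F cannot run: need (7, 3, 2) vs free (6, 3, 4) (insufficient r2)


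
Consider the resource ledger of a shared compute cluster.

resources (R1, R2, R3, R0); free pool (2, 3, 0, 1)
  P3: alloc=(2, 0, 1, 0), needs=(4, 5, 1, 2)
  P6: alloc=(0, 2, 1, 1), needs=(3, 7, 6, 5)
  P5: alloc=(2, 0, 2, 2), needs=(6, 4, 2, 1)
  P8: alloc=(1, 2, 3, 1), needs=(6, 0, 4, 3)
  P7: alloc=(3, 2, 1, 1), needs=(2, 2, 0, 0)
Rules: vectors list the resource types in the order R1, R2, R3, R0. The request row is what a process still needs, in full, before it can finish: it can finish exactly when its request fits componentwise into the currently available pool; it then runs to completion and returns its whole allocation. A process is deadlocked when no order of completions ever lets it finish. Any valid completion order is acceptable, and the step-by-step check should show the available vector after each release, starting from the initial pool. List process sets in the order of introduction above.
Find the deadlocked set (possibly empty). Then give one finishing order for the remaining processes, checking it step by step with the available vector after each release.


Nothing here is deadlocked.
Key observation: P7 leads a chain of completions in which each release enables another process.
One completion order for the rest: P7, P3, P5, P8, P6. Check, step by step:
  pool = (2, 3, 0, 1)
  P7 needs (2, 2, 0, 0) <= (2, 3, 0, 1) -> finishes; pool += (3, 2, 1, 1) = (5, 5, 1, 2)
  P3 needs (4, 5, 1, 2) <= (5, 5, 1, 2) -> finishes; pool += (2, 0, 1, 0) = (7, 5, 2, 2)
  P5 needs (6, 4, 2, 1) <= (7, 5, 2, 2) -> finishes; pool += (2, 0, 2, 2) = (9, 5, 4, 4)
  P8 needs (6, 0, 4, 3) <= (9, 5, 4, 4) -> finishes; pool += (1, 2, 3, 1) = (10, 7, 7, 5)
  P6 needs (3, 7, 6, 5) <= (10, 7, 7, 5) -> finishes; pool += (0, 2, 1, 1) = (10, 9, 8, 6)


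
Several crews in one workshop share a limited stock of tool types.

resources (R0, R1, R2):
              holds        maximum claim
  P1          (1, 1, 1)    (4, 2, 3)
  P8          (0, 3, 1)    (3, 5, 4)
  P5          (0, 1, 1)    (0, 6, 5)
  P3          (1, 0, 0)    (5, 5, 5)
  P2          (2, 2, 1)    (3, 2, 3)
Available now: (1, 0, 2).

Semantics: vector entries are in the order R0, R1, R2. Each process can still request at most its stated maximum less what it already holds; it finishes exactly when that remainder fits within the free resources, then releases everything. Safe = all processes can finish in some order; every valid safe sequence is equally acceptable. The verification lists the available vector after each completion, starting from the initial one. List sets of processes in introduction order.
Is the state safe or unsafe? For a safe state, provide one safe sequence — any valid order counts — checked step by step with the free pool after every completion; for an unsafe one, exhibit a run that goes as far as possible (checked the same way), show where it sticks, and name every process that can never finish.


The state is SAFE; one workable sequence: P2, P8, P1, P5, P3.
Key observation: P2 is the earliest step where a requested resource binds exactly: need (1, 0, 2), pool (1, 0, 2) at its turn.
Verifying each step:
  pool = (1, 0, 2)
  P2 needs (1, 0, 2) <= (1, 0, 2) -> finishes; pool += (2, 2, 1) = (3, 2, 3)
  P8 needs (3, 2, 3) <= (3, 2, 3) -> finishes; pool += (0, 3, 1) = (3, 5, 4)
  P1 needs (3, 1, 2) <= (3, 5, 4) -> finishes; pool += (1, 1, 1) = (4, 6, 5)
  P5 needs (0, 5, 4) <= (4, 6, 5) -> finishes; pool += (0, 1, 1) = (4, 7, 6)
  P3 needs (4, 5, 5) <= (4, 7, 6) -> finishes; pool += (1, 0, 0) = (5, 7, 6)


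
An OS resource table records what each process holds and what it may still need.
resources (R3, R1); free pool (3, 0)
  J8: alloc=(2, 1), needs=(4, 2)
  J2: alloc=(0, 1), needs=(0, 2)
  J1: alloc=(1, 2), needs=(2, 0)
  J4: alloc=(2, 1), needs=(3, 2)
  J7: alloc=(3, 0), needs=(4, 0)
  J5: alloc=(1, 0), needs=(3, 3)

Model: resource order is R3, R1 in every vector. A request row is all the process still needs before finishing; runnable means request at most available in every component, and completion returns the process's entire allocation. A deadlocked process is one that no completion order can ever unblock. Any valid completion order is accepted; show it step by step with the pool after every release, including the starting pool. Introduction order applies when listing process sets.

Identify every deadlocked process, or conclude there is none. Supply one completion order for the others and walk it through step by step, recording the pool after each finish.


No process is deadlocked.
Key observation: no deadlock: J1 fits now, and the freed resources carry the rest through.
The rest can finish in the order J1, J2, J4, J5, J7, J8. Check, step by step:
  pool = (3, 0)
  J1: need (2, 0) fits (3, 0); releases (1, 2), pool now (4, 2)
  J2: need (0, 2) fits (4, 2); releases (0, 1), pool now (4, 3)
  J4: need (3, 2) fits (4, 3); releases (2, 1), pool now (6, 4)
  J5: need (3, 3) fits (6, 4); releases (1, 0), pool now (7, 4)
  J7: need (4, 0) fits (7, 4); releases (3, 0), pool now (10, 4)
  J8: need (4, 2) fits (10, 4); releases (2, 1), pool now (12, 5)


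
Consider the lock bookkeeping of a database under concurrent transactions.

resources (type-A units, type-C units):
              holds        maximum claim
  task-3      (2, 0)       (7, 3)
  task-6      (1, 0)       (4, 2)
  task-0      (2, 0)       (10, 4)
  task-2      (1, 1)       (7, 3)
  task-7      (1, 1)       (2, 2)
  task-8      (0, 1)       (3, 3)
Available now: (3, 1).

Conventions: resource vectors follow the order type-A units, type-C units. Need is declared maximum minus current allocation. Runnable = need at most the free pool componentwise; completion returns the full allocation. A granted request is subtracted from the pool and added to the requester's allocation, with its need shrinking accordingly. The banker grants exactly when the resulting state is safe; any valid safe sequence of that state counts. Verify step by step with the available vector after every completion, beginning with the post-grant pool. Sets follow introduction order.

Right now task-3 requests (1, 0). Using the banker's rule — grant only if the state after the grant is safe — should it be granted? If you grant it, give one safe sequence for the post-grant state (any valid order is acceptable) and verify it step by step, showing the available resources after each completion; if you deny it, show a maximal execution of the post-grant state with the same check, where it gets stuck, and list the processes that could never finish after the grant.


GRANT: granting preserves safety; a valid post-grant sequence is task-7, task-6, task-8, task-3, task-2, task-0.
Key observation: even at the reduced pool (2, 1), task-7 fits immediately, so safety survives the grant.
Step-by-step check of the post-grant state:
  pool = (2, 1)
  run task-7 (needs (1, 1), free (2, 1)); after release of (1, 1) the pool is (3, 2)
  run task-6 (needs (3, 2), free (3, 2)); after release of (1, 0) the pool is (4, 2)
  run task-8 (needs (3, 2), free (4, 2)); after release of (0, 1) the pool is (4, 3)
  run task-3 (needs (4, 3), free (4, 3)); after release of (3, 0) the pool is (7, 3)
  run task-2 (needs (6, 2), free (7, 3)); after release of (1, 1) the pool is (8, 4)
  run task-0 (needs (8, 4), free (8, 4)); after release of (2, 0) the pool is (10, 4)


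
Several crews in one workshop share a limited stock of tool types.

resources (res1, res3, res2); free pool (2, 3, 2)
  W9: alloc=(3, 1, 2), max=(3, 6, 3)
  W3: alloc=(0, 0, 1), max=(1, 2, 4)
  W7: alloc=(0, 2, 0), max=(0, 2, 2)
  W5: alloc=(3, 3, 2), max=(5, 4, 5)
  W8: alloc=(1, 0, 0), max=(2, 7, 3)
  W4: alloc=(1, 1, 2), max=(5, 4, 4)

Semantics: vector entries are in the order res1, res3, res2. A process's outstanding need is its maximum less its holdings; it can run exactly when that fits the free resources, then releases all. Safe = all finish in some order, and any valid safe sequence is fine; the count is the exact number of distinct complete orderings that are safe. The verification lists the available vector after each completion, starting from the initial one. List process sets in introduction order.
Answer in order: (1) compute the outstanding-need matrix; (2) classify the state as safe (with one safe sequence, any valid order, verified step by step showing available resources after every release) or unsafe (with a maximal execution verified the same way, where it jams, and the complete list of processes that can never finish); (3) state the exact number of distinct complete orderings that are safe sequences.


(1) Outstanding need per process (order res1, res3, res2):
  W9: (0, 5, 1)
  W3: (1, 2, 3)
  W7: (0, 0, 2)
  W5: (2, 1, 3)
  W8: (1, 7, 3)
  W4: (4, 3, 2)
(2) SAFE, for example via the order W7, W9, W3, W4, W8, W5.
Key observation: at W7 the run first touches a limit — (0, 0, 2) against (2, 3, 2), exact on a resource it actually requests.
Walking it through:
  pool = (2, 3, 2)
  W7 needs (0, 0, 2) <= (2, 3, 2) -> finishes; pool += (0, 2, 0) = (2, 5, 2)
  W9 needs (0, 5, 1) <= (2, 5, 2) -> finishes; pool += (3, 1, 2) = (5, 6, 4)
  W3 needs (1, 2, 3) <= (5, 6, 4) -> finishes; pool += (0, 0, 1) = (5, 6, 5)
  W4 needs (4, 3, 2) <= (5, 6, 5) -> finishes; pool += (1, 1, 2) = (6, 7, 7)
  W8 needs (1, 7, 3) <= (6, 7, 7) -> finishes; pool += (1, 0, 0) = (7, 7, 7)
  W5 needs (2, 1, 3) <= (7, 7, 7) -> finishes; pool += (3, 3, 2) = (10, 10, 9)
(3) Precisely 16 of the possible complete orderings are safe sequences.


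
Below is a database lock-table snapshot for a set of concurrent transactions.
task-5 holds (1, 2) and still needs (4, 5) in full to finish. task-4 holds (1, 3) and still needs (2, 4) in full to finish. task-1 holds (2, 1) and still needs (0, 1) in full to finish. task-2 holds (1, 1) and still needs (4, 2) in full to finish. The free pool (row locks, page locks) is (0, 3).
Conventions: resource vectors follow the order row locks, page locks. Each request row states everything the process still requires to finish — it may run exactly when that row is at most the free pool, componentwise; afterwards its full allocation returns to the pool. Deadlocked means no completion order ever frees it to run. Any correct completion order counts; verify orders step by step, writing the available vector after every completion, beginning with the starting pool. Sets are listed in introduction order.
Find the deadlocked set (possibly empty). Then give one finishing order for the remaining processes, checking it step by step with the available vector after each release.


Deadlocked set: task-5 and task-2.
Key observation: task-1, task-4 can finish, but then (3, 7) is all there is, and the blocked group's row locks demands exceed it.
The rest can finish in the order task-1, task-4. Verifying each step:
  pool = (0, 3)
  task-1: need (0, 1) fits (0, 3); releases (2, 1), pool now (2, 4)
  task-4: need (2, 4) fits (2, 4); releases (1, 3), pool now (3, 7)
The stuck group stays short no matter what:
  blocked: task-5 wants (4, 5), pool (3, 7) — not enough row locks
  blocked: task-2 wants (4, 2), pool (3, 7) — not enough row locks


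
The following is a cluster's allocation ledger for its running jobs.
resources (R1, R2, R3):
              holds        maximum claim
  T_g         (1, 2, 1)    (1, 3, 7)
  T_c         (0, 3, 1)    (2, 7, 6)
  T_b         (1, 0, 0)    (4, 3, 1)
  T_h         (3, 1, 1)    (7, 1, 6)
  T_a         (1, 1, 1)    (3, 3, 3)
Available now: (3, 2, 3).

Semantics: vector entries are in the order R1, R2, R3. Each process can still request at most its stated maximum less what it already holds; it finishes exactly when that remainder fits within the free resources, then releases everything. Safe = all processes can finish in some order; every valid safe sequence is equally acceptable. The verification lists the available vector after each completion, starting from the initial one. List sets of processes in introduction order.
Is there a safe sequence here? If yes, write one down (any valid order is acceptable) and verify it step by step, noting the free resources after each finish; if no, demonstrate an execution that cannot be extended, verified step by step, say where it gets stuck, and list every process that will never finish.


UNSAFE.
Key observation: the wall is R3: completing T_a, T_b brings the pool only to (5, 3, 4), and all the rest need more.
Going as far as possible: T_a, T_b; after that, nothing fits. Walking it through:
  pool = (3, 2, 3)
  T_a: need (2, 2, 2) fits (3, 2, 3); releases (1, 1, 1), pool now (4, 3, 4)
  T_b: need (3, 3, 1) fits (4, 3, 4); releases (1, 0, 0), pool now (5, 3, 4)
  T_g still needs (0, 1, 6) but only (5, 3, 4) is free — short on R3
  T_c still needs (2, 4, 5) but only (5, 3, 4) is free — short on R2 and R3
  T_h still needs (4, 0, 5) but only (5, 3, 4) is free — short on R3
Permanently blocked: T_g, T_c and T_h.


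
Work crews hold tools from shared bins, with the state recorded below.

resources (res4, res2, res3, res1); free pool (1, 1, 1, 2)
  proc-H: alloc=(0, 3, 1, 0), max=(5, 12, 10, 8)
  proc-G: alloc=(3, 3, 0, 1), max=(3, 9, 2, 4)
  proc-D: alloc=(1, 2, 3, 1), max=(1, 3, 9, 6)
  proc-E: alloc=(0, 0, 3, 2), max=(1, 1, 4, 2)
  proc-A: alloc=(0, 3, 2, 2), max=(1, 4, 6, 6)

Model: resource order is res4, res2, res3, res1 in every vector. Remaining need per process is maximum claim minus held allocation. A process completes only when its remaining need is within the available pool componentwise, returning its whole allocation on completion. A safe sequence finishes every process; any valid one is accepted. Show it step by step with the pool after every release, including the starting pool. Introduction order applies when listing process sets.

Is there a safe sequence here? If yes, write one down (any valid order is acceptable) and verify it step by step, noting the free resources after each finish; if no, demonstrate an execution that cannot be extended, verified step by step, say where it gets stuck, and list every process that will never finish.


The state is SAFE; one workable sequence: proc-E, proc-A, proc-D, proc-G, proc-H.
Key observation: the order's first zero-slack moment is proc-E ((1, 1, 1, 0) needed, (1, 1, 1, 2) free — a requested resource with nothing to spare).
Walking it through:
  pool = (1, 1, 1, 2)
  proc-E: need (1, 1, 1, 0) fits (1, 1, 1, 2); releases (0, 0, 3, 2), pool now (1, 1, 4, 4)
  proc-A: need (1, 1, 4, 4) fits (1, 1, 4, 4); releases (0, 3, 2, 2), pool now (1, 4, 6, 6)
  proc-D: need (0, 1, 6, 5) fits (1, 4, 6, 6); releases (1, 2, 3, 1), pool now (2, 6, 9, 7)
  proc-G: need (0, 6, 2, 3) fits (2, 6, 9, 7); releases (3, 3, 0, 1), pool now (5, 9, 9, 8)
  proc-H: need (5, 9, 9, 8) fits (5, 9, 9, 8); releases (0, 3, 1, 0), pool now (5, 12, 10, 8)


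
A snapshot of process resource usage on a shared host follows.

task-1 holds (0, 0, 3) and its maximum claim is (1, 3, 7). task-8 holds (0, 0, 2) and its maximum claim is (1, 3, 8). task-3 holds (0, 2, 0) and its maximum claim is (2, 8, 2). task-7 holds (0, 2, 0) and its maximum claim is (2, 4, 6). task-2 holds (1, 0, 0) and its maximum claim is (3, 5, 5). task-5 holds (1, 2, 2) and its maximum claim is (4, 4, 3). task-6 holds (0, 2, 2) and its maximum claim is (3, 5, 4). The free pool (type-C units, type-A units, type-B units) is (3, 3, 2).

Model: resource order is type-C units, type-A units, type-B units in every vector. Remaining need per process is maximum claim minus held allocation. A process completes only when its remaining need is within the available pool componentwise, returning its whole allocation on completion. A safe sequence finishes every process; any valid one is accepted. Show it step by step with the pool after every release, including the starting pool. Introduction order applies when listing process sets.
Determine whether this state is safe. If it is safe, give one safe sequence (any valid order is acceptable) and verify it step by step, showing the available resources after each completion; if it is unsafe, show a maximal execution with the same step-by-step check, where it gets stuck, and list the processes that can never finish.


SAFE — a valid safe sequence is task-5, task-6, task-2, task-8, task-1, task-7, task-3.
Key observation: task-5 marks the first exact bind of the order: its need (3, 2, 1) fits the free (3, 3, 2) with zero slack on a requested resource.
Step-by-step check:
  pool = (3, 3, 2)
  run task-5 (needs (3, 2, 1), free (3, 3, 2)); after release of (1, 2, 2) the pool is (4, 5, 4)
  run task-6 (needs (3, 3, 2), free (4, 5, 4)); after release of (0, 2, 2) the pool is (4, 7, 6)
  run task-2 (needs (2, 5, 5), free (4, 7, 6)); after release of (1, 0, 0) the pool is (5, 7, 6)
  run task-8 (needs (1, 3, 6), free (5, 7, 6)); after release of (0, 0, 2) the pool is (5, 7, 8)
  run task-1 (needs (1, 3, 4), free (5, 7, 8)); after release of (0, 0, 3) the pool is (5, 7, 11)
  run task-7 (needs (2, 2, 6), free (5, 7, 11)); after release of (0, 2, 0) the pool is (5, 9, 11)
  run task-3 (needs (2, 6, 2), free (5, 9, 11)); after release of (0, 2, 0) the pool is (5, 11, 11)


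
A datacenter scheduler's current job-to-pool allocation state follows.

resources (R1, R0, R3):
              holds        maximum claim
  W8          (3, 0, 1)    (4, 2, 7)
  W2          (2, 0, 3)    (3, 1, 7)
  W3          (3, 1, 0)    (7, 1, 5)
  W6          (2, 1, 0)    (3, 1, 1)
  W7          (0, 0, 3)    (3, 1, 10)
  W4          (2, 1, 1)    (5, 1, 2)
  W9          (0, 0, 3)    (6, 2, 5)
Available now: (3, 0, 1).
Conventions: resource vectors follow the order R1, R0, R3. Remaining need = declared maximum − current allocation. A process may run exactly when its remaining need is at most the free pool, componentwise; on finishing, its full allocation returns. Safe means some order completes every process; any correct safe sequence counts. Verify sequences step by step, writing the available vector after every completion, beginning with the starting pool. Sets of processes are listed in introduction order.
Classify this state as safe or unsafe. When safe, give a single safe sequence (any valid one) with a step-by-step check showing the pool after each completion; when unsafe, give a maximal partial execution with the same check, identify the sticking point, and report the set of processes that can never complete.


SAFE. One safe sequence: W4, W6, W9, W2, W8, W3, W7.
Key observation: W4 is the earliest step where a requested resource binds exactly: need (3, 0, 1), pool (3, 0, 1) at its turn.
Walking it through:
  pool = (3, 0, 1)
  W4: need (3, 0, 1) fits (3, 0, 1); releases (2, 1, 1), pool now (5, 1, 2)
  W6: need (1, 0, 1) fits (5, 1, 2); releases (2, 1, 0), pool now (7, 2, 2)
  W9: need (6, 2, 2) fits (7, 2, 2); releases (0, 0, 3), pool now (7, 2, 5)
  W2: need (1, 1, 4) fits (7, 2, 5); releases (2, 0, 3), pool now (9, 2, 8)
  W8: need (1, 2, 6) fits (9, 2, 8); releases (3, 0, 1), pool now (12, 2, 9)
  W3: need (4, 0, 5) fits (12, 2, 9); releases (3, 1, 0), pool now (15, 3, 9)
  W7: need (3, 1, 7) fits (15, 3, 9); releases (0, 0, 3), pool now (15, 3, 12)


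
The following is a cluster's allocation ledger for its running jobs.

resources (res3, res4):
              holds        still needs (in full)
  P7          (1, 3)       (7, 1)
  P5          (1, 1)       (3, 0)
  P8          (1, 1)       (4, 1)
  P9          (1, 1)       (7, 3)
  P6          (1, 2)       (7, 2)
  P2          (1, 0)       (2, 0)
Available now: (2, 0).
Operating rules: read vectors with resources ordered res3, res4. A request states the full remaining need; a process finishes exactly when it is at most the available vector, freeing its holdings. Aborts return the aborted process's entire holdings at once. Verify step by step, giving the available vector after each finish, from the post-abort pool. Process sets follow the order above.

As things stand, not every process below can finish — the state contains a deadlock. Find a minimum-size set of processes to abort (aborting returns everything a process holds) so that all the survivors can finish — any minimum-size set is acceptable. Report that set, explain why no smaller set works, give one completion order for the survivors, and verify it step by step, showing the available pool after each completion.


Abort P9 and P6.
Key observation: P7 had no path to completion before; after the abort of P9 and P6 ((2, 3) returned), step 4 is where it fits.
Minimality, checking each single-abort alternative: P7 alone leaves P9 blocked (short on res3); P5 alone leaves P7 blocked (short on res3); P8 alone leaves P7 blocked (short on res3); P9 alone leaves P7 blocked (short on res3); P6 alone leaves P7 blocked (short on res3); P2 alone leaves P7 blocked (short on res3).
Survivors finish in the order: P5, P8, P2, P7. Check, step by step (pool after the aborts first):
  pool = (4, 3)
  P5 needs (3, 0) <= (4, 3) -> finishes; pool += (1, 1) = (5, 4)
  P8 needs (4, 1) <= (5, 4) -> finishes; pool += (1, 1) = (6, 5)
  P2 needs (2, 0) <= (6, 5) -> finishes; pool += (1, 0) = (7, 5)
  P7 needs (7, 1) <= (7, 5) -> finishes; pool += (1, 3) = (8, 8)


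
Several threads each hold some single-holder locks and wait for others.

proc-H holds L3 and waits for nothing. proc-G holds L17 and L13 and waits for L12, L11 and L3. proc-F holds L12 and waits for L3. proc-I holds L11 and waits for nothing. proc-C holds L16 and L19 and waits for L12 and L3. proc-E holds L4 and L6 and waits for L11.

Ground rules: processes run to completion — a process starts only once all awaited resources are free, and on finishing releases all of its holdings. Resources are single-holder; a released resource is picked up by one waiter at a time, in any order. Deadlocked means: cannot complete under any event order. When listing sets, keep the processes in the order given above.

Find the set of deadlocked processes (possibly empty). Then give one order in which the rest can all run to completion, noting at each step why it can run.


The deadlocked set is empty.
Key observation: no waiting chain loops back on itself — every chain ends at a process that waits on nothing, so everyone eventually runs.
A valid finishing order for the others: proc-H, proc-I, proc-F, proc-E, proc-C, proc-G.
Check, step by step:
  proc-H: no waits; runs immediately, freeing L3
  proc-I: no waits; runs immediately, freeing L11
  proc-F: everything it awaited (L3) is free; runs, freeing L12
  proc-E: everything it awaited (L11) is free; runs, freeing L4 and L6
  proc-C: everything it awaited (L12 and L3) is free; runs, freeing L16 and L19
  proc-G: everything it awaited (L12, L11 and L3) is free; runs, freeing L17 and L13


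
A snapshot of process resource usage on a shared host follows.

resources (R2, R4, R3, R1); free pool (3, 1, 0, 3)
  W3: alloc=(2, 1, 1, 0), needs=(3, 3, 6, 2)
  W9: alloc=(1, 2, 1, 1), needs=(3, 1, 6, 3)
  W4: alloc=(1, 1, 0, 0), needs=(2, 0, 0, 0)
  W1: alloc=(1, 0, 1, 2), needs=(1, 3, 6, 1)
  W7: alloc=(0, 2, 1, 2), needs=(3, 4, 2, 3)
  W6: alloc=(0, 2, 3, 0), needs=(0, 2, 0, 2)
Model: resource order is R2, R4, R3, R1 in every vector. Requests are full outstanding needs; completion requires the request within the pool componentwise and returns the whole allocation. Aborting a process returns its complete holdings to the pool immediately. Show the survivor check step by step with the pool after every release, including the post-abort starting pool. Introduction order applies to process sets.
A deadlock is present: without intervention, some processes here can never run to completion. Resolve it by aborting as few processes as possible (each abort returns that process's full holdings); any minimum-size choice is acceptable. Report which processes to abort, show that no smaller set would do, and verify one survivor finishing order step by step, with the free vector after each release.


Abort W3 and W1.
Key observation: the returned (3, 1, 2, 2) from W3 and W1 is what brings W9 — unrunnable before, under any order — into play at step 4.
No one abort is enough; case by case: W3 alone leaves W9 blocked (short on R3); W9 alone leaves W3 blocked (short on R3); W4 alone leaves W3 blocked (short on R3); W1 alone leaves W3 blocked (short on R3); W7 alone leaves W3 blocked (short on R3); W6 alone leaves W3 blocked (short on R3).
Survivors finish in the order: W4, W6, W7, W9. Walking it through (pool after the aborts first):
  pool = (6, 2, 2, 5)
  W4 needs (2, 0, 0, 0) <= (6, 2, 2, 5) -> finishes; pool += (1, 1, 0, 0) = (7, 3, 2, 5)
  W6 needs (0, 2, 0, 2) <= (7, 3, 2, 5) -> finishes; pool += (0, 2, 3, 0) = (7, 5, 5, 5)
  W7 needs (3, 4, 2, 3) <= (7, 5, 5, 5) -> finishes; pool += (0, 2, 1, 2) = (7, 7, 6, 7)
  W9 needs (3, 1, 6, 3) <= (7, 7, 6, 7) -> finishes; pool += (1, 2, 1, 1) = (8, 9, 7, 8)


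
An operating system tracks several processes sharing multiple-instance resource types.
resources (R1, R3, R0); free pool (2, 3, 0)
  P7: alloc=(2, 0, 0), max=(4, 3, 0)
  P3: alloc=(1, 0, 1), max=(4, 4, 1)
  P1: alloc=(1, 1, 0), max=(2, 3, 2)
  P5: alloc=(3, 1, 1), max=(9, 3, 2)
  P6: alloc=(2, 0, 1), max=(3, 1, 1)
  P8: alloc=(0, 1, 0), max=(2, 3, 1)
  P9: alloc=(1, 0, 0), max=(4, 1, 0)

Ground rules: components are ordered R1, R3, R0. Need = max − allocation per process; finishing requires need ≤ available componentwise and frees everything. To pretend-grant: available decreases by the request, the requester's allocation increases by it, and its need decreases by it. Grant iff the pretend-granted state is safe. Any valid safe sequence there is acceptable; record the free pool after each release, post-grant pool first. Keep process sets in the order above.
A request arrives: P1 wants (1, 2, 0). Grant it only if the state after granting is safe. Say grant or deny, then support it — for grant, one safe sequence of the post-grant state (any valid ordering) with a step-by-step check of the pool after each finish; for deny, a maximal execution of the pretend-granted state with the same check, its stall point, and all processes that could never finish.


DENY: after the grant no complete ordering would exist.
Key observation: after P6, P9 the pool peaks at (4, 1, 1), and each blocked process is short somewhere: P7 on R3; P3 on R3; P1 on R0; P5 on R1, R3; P8 on R3.
On the post-grant state, P6, P9 is a maximal run — nothing extends it. Walking it through:
  pool = (1, 1, 0)
  P6: need (1, 1, 0) fits (1, 1, 0); releases (2, 0, 1), pool now (3, 1, 1)
  P9: need (3, 1, 0) fits (3, 1, 1); releases (1, 0, 0), pool now (4, 1, 1)
  P7 still needs (2, 3, 0) but only (4, 1, 1) is free — short on R3
  P3 still needs (3, 4, 0) but only (4, 1, 1) is free — short on R3
  P1 still needs (0, 0, 2) but only (4, 1, 1) is free — short on R0
  P5 still needs (6, 2, 1) but only (4, 1, 1) is free — short on R1 and R3
  P8 still needs (2, 2, 1) but only (4, 1, 1) is free — short on R3
Had the request been granted, P7, P3, P1, P5 and P8 could never finish.


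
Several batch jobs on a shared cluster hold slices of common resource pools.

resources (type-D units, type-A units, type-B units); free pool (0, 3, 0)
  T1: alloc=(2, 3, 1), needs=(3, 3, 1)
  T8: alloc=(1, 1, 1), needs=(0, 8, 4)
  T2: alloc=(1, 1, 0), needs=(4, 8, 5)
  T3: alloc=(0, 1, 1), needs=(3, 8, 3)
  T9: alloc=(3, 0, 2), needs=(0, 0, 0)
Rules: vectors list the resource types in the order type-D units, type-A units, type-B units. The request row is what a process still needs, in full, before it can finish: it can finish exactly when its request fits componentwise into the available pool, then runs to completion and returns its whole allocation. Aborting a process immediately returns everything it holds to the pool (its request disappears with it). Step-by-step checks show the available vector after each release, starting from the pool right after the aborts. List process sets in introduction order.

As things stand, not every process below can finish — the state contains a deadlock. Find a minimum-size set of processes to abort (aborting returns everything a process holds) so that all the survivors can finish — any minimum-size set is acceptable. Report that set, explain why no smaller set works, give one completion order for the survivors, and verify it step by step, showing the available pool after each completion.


Abort T8 and T3.
Key observation: the returned (1, 2, 2) from T8 and T3 is what brings T2 — unrunnable before, under any order — into play at step 3.
No one abort is enough; case by case: T1 alone leaves T8 blocked (short on type-A units and type-B units); T8 alone leaves T2 blocked (short on type-A units and type-B units); T2 alone leaves T8 blocked (short on type-A units and type-B units); T3 alone leaves T8 blocked (short on type-A units); T9 alone leaves T8 blocked (short on type-A units and type-B units).
One survivor order: T9, T1, T2. Check, step by step (post-abort pool first):
  pool = (1, 5, 2)
  T9 needs (0, 0, 0) <= (1, 5, 2) -> finishes; pool += (3, 0, 2) = (4, 5, 4)
  T1 needs (3, 3, 1) <= (4, 5, 4) -> finishes; pool += (2, 3, 1) = (6, 8, 5)
  T2 needs (4, 8, 5) <= (6, 8, 5) -> finishes; pool += (1, 1, 0) = (7, 9, 5)


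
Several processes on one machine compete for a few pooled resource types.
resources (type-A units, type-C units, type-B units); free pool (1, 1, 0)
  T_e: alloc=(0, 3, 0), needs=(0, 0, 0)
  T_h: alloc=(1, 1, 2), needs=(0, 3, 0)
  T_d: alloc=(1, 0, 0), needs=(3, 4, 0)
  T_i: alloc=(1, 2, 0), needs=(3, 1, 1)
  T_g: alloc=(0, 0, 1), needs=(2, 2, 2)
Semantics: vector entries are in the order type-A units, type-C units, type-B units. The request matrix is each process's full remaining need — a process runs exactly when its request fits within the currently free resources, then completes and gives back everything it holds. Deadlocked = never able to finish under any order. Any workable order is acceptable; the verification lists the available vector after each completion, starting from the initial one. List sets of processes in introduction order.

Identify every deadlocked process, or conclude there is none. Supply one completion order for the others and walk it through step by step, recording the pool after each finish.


Deadlocked: T_d and T_i.
Key observation: once T_e, T_h, T_g finish, the pool peaks at (2, 5, 3) — and every remaining process still needs more type-A units than that.
A valid finishing order for the others: T_e, T_h, T_g. Step-by-step check:
  pool = (1, 1, 0)
  T_e: need (0, 0, 0) fits (1, 1, 0); releases (0, 3, 0), pool now (1, 4, 0)
  T_h: need (0, 3, 0) fits (1, 4, 0); releases (1, 1, 2), pool now (2, 5, 2)
  T_g: need (2, 2, 2) fits (2, 5, 2); releases (0, 0, 1), pool now (2, 5, 3)
The blocked processes can never fit:
  blocked: T_d wants (3, 4, 0), pool (2, 5, 3) — not enough type-A units
  blocked: T_i wants (3, 1, 1), pool (2, 5, 3) — not enough type-A units


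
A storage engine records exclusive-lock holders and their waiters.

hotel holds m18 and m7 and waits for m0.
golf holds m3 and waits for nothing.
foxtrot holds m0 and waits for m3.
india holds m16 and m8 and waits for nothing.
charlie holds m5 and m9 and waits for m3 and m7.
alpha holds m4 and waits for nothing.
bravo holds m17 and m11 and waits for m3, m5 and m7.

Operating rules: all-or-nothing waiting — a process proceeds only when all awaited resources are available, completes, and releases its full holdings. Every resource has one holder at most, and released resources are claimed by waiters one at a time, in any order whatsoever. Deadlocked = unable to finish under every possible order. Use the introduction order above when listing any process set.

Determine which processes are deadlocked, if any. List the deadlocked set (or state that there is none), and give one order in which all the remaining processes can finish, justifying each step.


Nothing here is deadlocked.
Key observation: the waits form no ring: some process can always run, and its releases unblock the others one by one.
One completion order for the rest: golf, india, foxtrot, hotel, charlie, alpha, bravo.
Verifying each step:
  golf waits on nothing -> runs at once and releases m3
  india waits on nothing -> runs at once and releases m16 and m8
  foxtrot waits on m3 — all released -> runs and releases m0
  hotel waits on m0 — all released -> runs and releases m18 and m7
  charlie waits on m3 and m7 — all released -> runs and releases m5 and m9
  alpha waits on nothing -> runs at once and releases m4
  bravo waits on m3, m5 and m7 — all released -> runs and releases m17 and m11


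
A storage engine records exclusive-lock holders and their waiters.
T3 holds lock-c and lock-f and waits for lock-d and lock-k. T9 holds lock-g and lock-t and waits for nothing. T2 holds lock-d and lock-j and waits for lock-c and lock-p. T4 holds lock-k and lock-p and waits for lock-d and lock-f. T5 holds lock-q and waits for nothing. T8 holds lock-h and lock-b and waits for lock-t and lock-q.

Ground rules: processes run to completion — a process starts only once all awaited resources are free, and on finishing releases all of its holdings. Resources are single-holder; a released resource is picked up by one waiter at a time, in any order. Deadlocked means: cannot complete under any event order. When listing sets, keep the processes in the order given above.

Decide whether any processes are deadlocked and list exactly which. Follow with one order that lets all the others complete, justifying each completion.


Deadlocked set: T3, T2 and T4.
Key observation: the loop T3 -> T2 -> T3 blocks itself forever; T4 is caught in further circular waits.
A valid finishing order for the others: T9, T5, T8.
Step-by-step check:
  run T9 (it waits on nothing); releases lock-g and lock-t
  run T5 (it waits on nothing); releases lock-q
  T8: everything it awaited (lock-t and lock-q) is free; runs, freeing lock-h and lock-b


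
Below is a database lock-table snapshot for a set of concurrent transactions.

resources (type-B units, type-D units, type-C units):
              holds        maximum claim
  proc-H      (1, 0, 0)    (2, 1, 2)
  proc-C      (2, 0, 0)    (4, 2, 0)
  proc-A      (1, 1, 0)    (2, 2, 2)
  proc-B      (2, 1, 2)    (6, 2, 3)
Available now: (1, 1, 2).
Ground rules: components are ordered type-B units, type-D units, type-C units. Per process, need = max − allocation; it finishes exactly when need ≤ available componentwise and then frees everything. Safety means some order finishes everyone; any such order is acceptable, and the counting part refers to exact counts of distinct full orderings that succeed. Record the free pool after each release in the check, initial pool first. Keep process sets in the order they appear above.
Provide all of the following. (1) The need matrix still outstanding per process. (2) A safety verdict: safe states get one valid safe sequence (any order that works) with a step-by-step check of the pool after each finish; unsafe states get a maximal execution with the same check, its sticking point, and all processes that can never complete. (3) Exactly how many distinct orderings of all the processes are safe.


(1) Remaining need (order type-B units, type-D units, type-C units):
  proc-H: (1, 1, 2)
  proc-C: (2, 2, 0)
  proc-A: (1, 1, 2)
  proc-B: (4, 1, 1)
(2) SAFE — a valid safe sequence is proc-H, proc-A, proc-C, proc-B.
Key observation: reading the order forward, proc-H is the first process whose need (1, 1, 2) meets the free pool (1, 1, 2) exactly on a resource it requests.
Check, step by step:
  pool = (1, 1, 2)
  proc-H: need (1, 1, 2) fits (1, 1, 2); releases (1, 0, 0), pool now (2, 1, 2)
  proc-A: need (1, 1, 2) fits (2, 1, 2); releases (1, 1, 0), pool now (3, 2, 2)
  proc-C: need (2, 2, 0) fits (3, 2, 2); releases (2, 0, 0), pool now (5, 2, 2)
  proc-B: need (4, 1, 1) fits (5, 2, 2); releases (2, 1, 2), pool now (7, 3, 4)
(3) The exact count: 4 of the possible complete orderings are safe sequences.
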